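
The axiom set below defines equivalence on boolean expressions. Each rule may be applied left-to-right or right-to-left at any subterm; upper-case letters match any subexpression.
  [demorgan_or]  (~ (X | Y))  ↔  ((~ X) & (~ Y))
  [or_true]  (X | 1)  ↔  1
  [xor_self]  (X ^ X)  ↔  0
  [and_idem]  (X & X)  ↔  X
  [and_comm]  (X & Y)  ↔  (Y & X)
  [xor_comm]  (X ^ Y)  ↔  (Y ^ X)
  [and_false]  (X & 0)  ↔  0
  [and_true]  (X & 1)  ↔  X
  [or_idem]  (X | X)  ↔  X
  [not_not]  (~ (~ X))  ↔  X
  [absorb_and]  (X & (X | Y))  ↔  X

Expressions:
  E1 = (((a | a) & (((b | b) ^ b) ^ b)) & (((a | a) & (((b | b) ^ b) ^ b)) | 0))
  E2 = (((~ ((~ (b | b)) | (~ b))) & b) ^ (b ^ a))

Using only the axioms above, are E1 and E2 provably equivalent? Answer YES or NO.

NO

All listed rules preserve value, hence provable equivalence implies equal values everywhere; look for a separating assignment.
a=1, b=0 gives E1 ↦ 0, E2 ↦ 1; values differ ⇒ not provably equivalent.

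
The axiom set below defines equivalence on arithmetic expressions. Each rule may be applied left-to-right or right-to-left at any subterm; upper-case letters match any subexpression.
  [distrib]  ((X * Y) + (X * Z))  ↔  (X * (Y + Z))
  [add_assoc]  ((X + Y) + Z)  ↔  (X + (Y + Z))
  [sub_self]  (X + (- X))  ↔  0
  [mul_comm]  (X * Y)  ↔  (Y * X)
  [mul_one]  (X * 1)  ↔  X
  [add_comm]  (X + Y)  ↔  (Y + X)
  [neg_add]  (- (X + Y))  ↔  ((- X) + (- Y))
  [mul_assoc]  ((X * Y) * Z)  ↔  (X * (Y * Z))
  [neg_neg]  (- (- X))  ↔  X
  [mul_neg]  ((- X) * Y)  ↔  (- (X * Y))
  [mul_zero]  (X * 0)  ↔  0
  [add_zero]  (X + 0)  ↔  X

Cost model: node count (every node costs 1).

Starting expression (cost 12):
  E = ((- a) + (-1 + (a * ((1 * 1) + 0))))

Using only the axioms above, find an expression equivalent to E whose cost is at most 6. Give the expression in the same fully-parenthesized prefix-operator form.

((- a) + (-1 + a))   [cost 6]

step 1: add_zero (→) rewrites ((1 * 1) + 0) into (1 * 1), now ((- a) + (-1 + (a * (1 * 1))))
step 2: mul_one (→) rewrites (1 * 1) into 1, now ((- a) + (-1 + (a * 1)))
step 3: mul_one (→) rewrites (a * 1) into a, reaching cost 6 (bound 6)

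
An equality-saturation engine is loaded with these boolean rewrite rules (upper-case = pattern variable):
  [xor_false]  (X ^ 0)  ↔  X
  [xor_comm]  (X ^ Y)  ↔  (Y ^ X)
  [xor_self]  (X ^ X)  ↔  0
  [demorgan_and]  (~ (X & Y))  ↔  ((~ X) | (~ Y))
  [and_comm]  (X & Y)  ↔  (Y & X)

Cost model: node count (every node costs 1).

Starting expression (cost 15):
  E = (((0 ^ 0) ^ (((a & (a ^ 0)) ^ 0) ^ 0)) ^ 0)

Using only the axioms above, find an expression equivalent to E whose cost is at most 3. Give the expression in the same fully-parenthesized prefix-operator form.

(a & a)   [cost 3]

(1) (a ^ 0)  =[xor_false →]=  a    ⊢ (((0 ^ 0) ^ (((a & a) ^ 0) ^ 0)) ^ 0)
(2) ((a & a) ^ 0)  =[xor_false →]=  (a & a)    ⊢ (((0 ^ 0) ^ ((a & a) ^ 0)) ^ 0)
(3) ((a & a) ^ 0)  =[xor_false →]=  (a & a)    ⊢ (((0 ^ 0) ^ (a & a)) ^ 0)
(4) (0 ^ 0)  =[xor_false →]=  0    ⊢ ((0 ^ (a & a)) ^ 0)
(5) (0 ^ (a & a))  =[xor_comm →]=  ((a & a) ^ 0)    ⊢ (((a & a) ^ 0) ^ 0)
(6) ((a & a) ^ 0)  =[xor_false →]=  (a & a)    ⊢ ((a & a) ^ 0)
(7) ((a & a) ^ 0)  =[xor_false →]=  (a & a)    ⊢ cost 3, within 3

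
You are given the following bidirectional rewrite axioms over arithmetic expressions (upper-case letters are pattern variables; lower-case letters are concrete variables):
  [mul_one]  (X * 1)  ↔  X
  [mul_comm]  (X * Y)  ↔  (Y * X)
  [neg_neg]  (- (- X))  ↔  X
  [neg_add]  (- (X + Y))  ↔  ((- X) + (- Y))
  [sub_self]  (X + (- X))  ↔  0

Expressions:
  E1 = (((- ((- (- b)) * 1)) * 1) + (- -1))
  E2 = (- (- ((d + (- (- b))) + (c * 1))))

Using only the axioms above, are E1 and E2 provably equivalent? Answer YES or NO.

NO

The axioms are sound identities: if E1 ↔* E2 then E1 and E2 evaluate identically under any assignment.
Under b=0, c=0, d=0: E1 evaluates to 1, E2 to 0. Distinct ⇒ no rewrite sequence connects them.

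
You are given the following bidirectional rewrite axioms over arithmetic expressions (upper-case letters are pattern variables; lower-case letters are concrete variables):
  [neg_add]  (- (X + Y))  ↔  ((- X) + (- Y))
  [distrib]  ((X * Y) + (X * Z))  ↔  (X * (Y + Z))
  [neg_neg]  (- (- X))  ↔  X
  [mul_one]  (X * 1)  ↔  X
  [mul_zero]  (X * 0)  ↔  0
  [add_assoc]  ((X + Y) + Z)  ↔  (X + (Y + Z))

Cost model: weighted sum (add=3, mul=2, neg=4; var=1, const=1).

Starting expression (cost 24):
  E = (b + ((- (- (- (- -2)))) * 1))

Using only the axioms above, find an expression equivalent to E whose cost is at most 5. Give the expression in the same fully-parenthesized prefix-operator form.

1. [neg_neg →] (- (- (- (- -2))))  →  (- (- -2));  E = (b + ((- (- -2)) * 1))
2. [neg_neg →] (- (- -2))  →  -2;  E = (b + (-2 * 1))
3. [mul_one →] (-2 * 1)  →  -2;  cost 5 ≤ 5, done

(b + -2)   [cost 5]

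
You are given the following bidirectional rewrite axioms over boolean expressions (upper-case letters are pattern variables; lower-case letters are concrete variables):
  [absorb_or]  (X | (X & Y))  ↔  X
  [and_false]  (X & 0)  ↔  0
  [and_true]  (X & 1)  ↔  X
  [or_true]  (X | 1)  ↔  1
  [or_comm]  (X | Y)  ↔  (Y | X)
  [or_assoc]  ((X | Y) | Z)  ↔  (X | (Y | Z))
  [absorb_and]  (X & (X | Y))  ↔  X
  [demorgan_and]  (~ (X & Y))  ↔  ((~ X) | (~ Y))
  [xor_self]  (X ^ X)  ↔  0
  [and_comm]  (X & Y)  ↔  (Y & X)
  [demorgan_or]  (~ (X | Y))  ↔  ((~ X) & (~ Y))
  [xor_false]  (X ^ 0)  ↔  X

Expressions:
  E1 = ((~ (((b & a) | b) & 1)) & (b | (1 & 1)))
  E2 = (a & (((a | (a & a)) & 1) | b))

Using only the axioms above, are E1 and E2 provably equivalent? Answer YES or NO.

The axioms are sound identities: if E1 ↔* E2 then E1 and E2 evaluate identically under any assignment.
Under a=0, b=0: E1 evaluates to 1, E2 to 0. Distinct ⇒ no rewrite sequence connects them.

NO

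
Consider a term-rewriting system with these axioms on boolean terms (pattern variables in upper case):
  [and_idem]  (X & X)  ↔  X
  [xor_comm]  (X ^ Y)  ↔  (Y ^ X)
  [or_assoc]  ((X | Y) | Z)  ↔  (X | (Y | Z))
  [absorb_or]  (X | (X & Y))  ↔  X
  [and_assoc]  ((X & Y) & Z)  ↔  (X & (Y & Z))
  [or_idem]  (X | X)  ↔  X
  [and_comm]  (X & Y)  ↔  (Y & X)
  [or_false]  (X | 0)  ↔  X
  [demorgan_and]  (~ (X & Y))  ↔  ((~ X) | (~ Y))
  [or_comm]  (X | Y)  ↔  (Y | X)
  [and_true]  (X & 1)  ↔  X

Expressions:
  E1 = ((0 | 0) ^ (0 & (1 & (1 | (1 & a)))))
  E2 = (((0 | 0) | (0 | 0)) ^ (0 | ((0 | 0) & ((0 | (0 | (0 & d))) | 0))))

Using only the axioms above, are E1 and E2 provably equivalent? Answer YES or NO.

1. [absorb_or →] (1 | (1 & a))  →  1;  E1 = ((0 | 0) ^ (0 & (1 & 1)))
2. [and_idem →] (1 & 1)  →  1;  E1 = ((0 | 0) ^ (0 & 1))
3. [and_true →] (0 & 1)  →  0;  E1 = ((0 | 0) ^ 0)
4. [or_idem →] (0 | 0)  →  0;  E1 = (0 ^ 0)
5. [or_false ←] 0  →  (0 | 0);  E1 = (0 ^ (0 | 0))
6. [and_idem ←] 0  →  (0 & 0);  E1 = (0 ^ (0 | (0 & 0)))
7. [or_false ←] 0  →  (0 | 0);  E1 = ((0 | 0) ^ (0 | (0 & 0)))
8. [or_false ←] 0  →  (0 | 0);  E1 = ((0 | 0) ^ (0 | (0 & (0 | 0))))
9. [or_false ←] (0 | 0)  →  ((0 | 0) | 0);  E1 = ((0 | 0) ^ (0 | (0 & ((0 | 0) | 0))))
10. [or_false ←] 0  →  (0 | 0);  E1 = ((0 | 0) ^ (0 | ((0 | 0) & ((0 | 0) | 0))))
11. [or_idem ←] (0 | 0)  →  ((0 | 0) | (0 | 0));  E1 = (((0 | 0) | (0 | 0)) ^ (0 | ((0 | 0) & ((0 | 0) | 0))))
12. [absorb_or ←] 0  →  (0 | (0 & d));  this is E2

YES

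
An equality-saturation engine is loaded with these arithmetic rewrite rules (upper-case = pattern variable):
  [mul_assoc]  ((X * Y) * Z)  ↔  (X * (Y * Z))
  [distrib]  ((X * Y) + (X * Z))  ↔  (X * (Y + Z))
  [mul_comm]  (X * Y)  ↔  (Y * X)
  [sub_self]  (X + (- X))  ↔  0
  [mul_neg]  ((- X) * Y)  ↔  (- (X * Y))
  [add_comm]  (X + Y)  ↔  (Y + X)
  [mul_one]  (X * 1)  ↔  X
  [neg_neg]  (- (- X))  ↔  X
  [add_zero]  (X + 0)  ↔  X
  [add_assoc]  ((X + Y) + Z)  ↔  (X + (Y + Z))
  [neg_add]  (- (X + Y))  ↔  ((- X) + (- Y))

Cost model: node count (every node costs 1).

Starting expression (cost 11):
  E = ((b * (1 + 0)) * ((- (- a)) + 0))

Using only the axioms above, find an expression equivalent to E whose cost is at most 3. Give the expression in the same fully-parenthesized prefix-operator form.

(b * a)   [cost 3]

step 1: add_zero (→) rewrites ((- (- a)) + 0) into (- (- a)), now ((b * (1 + 0)) * (- (- a)))
step 2: neg_neg (→) rewrites (- (- a)) into a, now ((b * (1 + 0)) * a)
step 3: add_zero (→) rewrites (1 + 0) into 1, now ((b * 1) * a)
step 4: mul_one (→) rewrites (b * 1) into b, reaching cost 3 (bound 3)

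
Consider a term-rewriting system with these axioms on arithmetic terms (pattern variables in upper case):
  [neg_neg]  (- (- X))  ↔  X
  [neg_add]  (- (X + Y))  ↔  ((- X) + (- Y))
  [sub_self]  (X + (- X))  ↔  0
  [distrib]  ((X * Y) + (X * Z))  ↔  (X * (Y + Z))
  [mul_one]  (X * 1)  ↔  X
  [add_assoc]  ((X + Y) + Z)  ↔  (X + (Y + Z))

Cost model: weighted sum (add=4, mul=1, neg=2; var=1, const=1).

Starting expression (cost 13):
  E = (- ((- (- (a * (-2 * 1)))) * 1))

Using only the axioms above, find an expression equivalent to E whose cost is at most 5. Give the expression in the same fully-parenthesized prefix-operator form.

step 1: mul_one (→) rewrites ((- (- (a * (-2 * 1)))) * 1) into (- (- (a * (-2 * 1)))), now (- (- (- (a * (-2 * 1)))))
step 2: mul_one (→) rewrites (-2 * 1) into -2, now (- (- (- (a * -2))))
step 3: neg_neg (→) rewrites (- (- (- (a * -2)))) into (- (a * -2)), reaching cost 5 (bound 5)

(- (a * -2))   [cost 5]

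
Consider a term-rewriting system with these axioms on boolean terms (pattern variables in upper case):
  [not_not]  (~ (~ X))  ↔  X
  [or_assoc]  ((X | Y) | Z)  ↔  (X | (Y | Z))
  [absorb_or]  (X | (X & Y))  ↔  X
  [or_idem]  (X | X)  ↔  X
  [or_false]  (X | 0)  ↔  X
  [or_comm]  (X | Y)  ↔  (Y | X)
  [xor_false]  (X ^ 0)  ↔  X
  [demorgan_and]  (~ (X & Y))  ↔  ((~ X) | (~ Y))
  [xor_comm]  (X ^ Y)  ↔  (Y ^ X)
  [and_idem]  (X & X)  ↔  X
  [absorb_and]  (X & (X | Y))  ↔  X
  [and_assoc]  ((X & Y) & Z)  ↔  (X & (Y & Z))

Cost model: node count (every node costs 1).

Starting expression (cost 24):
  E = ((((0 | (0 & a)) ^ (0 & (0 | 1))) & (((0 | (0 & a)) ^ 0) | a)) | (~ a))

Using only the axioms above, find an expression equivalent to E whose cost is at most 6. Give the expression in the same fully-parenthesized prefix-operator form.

((0 ^ 0) | (~ a))   [cost 6]

(1) (0 & (0 | 1))  =[absorb_and →]=  0    ⊢ ((((0 | (0 & a)) ^ 0) & (((0 | (0 & a)) ^ 0) | a)) | (~ a))
(2) (((0 | (0 & a)) ^ 0) & (((0 | (0 & a)) ^ 0) | a))  =[absorb_and →]=  ((0 | (0 & a)) ^ 0)    ⊢ (((0 | (0 & a)) ^ 0) | (~ a))
(3) (0 | (0 & a))  =[absorb_or →]=  0    ⊢ cost 6, within 6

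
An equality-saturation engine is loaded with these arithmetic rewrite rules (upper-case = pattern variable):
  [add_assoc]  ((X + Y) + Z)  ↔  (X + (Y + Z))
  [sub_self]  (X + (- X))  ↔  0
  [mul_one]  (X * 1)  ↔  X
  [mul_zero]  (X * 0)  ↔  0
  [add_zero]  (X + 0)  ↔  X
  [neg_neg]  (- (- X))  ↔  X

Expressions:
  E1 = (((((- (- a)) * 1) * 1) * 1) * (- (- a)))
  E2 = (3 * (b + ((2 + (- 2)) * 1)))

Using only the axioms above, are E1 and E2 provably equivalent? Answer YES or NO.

NO

Every axiom is a valid identity, so a rewrite proof would force E1 and E2 to agree under every assignment.
At a=0, b=1: E1 = 0 but E2 = 3; they differ, so no derivation exists.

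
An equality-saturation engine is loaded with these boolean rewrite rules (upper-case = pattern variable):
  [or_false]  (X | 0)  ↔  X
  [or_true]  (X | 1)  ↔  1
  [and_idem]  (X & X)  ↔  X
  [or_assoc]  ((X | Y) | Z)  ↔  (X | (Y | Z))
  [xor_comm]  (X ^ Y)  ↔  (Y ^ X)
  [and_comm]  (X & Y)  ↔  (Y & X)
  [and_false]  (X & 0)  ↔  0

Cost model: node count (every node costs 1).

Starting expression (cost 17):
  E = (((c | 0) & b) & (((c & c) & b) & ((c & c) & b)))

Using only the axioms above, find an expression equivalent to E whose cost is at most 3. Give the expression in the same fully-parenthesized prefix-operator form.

(c & b)   [cost 3]

step 1: and_idem (→) rewrites (((c & c) & b) & ((c & c) & b)) into ((c & c) & b), now (((c | 0) & b) & ((c & c) & b))
step 2: or_false (→) rewrites (c | 0) into c, now ((c & b) & ((c & c) & b))
step 3: and_idem (→) rewrites (c & c) into c, now ((c & b) & (c & b))
step 4: and_idem (→) rewrites ((c & b) & (c & b)) into (c & b), reaching cost 3 (bound 3)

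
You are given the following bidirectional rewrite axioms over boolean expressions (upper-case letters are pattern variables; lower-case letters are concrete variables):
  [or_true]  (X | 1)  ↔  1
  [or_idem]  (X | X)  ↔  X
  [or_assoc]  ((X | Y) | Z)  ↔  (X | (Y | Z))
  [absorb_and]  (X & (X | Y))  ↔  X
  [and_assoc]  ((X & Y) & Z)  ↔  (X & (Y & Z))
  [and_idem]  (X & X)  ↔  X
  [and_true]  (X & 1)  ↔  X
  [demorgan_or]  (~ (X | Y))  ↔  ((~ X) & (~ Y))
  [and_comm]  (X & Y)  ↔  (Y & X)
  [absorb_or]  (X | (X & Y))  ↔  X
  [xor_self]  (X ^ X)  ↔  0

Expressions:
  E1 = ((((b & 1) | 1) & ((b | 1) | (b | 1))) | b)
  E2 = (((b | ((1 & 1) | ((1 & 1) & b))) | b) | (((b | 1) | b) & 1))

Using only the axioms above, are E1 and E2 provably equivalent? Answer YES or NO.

(1) (b & 1)  =[and_true →]=  b    ⊢ (((b | 1) & ((b | 1) | (b | 1))) | b)
(2) ((b | 1) | (b | 1))  =[or_idem →]=  (b | 1)    ⊢ (((b | 1) & (b | 1)) | b)
(3) ((b | 1) & (b | 1))  =[and_idem →]=  (b | 1)    ⊢ ((b | 1) | b)
(4) ((b | 1) | b)  =[absorb_or ←]=  (((b | 1) | b) | (((b | 1) | b) & 1))
(5) 1  =[and_true ←]=  (1 & 1)    ⊢ (((b | (1 & 1)) | b) | (((b | 1) | b) & 1))
(6) (1 & 1)  =[absorb_or ←]=  ((1 & 1) | ((1 & 1) & b))    ⊢ E2

YES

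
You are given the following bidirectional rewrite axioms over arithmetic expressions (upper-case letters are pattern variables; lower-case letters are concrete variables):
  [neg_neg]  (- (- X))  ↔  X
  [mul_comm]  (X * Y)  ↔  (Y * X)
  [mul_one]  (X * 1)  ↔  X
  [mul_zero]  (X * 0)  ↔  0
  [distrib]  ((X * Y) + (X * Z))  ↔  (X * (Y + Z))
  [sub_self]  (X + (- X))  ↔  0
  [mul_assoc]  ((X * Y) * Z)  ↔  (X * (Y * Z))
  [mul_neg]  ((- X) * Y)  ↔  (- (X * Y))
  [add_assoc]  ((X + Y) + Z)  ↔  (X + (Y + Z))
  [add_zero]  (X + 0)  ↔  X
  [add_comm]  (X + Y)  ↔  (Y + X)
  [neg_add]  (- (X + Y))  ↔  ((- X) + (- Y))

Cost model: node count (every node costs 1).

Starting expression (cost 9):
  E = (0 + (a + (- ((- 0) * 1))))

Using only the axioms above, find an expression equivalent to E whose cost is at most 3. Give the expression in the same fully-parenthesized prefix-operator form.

step 1: mul_one (→) rewrites ((- 0) * 1) into (- 0), now (0 + (a + (- (- 0))))
step 2: neg_neg (→) rewrites (- (- 0)) into 0, now (0 + (a + 0))
step 3: add_zero (→) rewrites (a + 0) into a, reaching cost 3 (bound 3)

(0 + a)   [cost 3]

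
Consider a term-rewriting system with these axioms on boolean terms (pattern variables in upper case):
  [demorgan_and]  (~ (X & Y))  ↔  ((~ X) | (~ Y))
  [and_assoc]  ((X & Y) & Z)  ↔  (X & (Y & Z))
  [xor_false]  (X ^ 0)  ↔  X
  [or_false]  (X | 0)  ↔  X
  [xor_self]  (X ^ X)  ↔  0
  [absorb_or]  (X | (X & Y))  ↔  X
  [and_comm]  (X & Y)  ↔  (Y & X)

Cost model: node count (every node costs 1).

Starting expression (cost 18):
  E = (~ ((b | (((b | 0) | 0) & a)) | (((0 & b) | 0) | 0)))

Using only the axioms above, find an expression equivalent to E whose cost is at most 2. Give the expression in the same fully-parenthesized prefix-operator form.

(~ b)   [cost 2]

1. [or_false →] (b | 0)  →  b;  E = (~ ((b | ((b | 0) & a)) | (((0 & b) | 0) | 0)))
2. [or_false →] (b | 0)  →  b;  E = (~ ((b | (b & a)) | (((0 & b) | 0) | 0)))
3. [absorb_or →] (b | (b & a))  →  b;  E = (~ (b | (((0 & b) | 0) | 0)))
4. [or_false →] ((0 & b) | 0)  →  (0 & b);  E = (~ (b | ((0 & b) | 0)))
5. [and_comm →] (0 & b)  →  (b & 0);  E = (~ (b | ((b & 0) | 0)))
6. [or_false →] ((b & 0) | 0)  →  (b & 0);  E = (~ (b | (b & 0)))
7. [absorb_or →] (b | (b & 0))  →  b;  cost 2 ≤ 2, done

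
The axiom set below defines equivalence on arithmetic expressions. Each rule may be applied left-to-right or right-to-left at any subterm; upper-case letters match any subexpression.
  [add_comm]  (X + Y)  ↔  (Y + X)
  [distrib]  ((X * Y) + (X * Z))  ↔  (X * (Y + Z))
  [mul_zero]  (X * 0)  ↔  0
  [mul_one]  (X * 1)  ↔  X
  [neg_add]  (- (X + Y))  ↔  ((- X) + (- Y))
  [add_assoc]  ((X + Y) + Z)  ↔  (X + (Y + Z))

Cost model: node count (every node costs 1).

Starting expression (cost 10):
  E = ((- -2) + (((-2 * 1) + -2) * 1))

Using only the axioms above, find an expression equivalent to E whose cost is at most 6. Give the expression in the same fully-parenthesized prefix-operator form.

((- -2) + (-2 + -2))   [cost 6]

step 1: add_comm (→) rewrites ((-2 * 1) + -2) into (-2 + (-2 * 1)), now ((- -2) + ((-2 + (-2 * 1)) * 1))
step 2: mul_one (→) rewrites (-2 * 1) into -2, now ((- -2) + ((-2 + -2) * 1))
step 3: mul_one (→) rewrites ((-2 + -2) * 1) into (-2 + -2), reaching cost 6 (bound 6)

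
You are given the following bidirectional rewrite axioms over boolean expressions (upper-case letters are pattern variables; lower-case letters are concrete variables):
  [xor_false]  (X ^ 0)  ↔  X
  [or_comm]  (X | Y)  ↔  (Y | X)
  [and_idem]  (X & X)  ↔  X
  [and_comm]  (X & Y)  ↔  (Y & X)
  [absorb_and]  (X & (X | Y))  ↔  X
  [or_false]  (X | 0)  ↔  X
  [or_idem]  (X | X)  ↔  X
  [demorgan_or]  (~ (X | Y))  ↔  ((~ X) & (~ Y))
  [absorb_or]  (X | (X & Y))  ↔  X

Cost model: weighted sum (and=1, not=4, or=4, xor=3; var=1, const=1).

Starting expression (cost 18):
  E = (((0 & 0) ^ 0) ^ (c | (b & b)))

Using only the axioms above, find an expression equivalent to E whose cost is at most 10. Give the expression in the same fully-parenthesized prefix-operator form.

(1) (0 & 0)  =[and_idem →]=  0    ⊢ ((0 ^ 0) ^ (c | (b & b)))
(2) (b & b)  =[and_idem →]=  b    ⊢ ((0 ^ 0) ^ (c | b))
(3) (0 ^ 0)  =[xor_false →]=  0    ⊢ cost 10, within 10

(0 ^ (c | b))   [cost 10]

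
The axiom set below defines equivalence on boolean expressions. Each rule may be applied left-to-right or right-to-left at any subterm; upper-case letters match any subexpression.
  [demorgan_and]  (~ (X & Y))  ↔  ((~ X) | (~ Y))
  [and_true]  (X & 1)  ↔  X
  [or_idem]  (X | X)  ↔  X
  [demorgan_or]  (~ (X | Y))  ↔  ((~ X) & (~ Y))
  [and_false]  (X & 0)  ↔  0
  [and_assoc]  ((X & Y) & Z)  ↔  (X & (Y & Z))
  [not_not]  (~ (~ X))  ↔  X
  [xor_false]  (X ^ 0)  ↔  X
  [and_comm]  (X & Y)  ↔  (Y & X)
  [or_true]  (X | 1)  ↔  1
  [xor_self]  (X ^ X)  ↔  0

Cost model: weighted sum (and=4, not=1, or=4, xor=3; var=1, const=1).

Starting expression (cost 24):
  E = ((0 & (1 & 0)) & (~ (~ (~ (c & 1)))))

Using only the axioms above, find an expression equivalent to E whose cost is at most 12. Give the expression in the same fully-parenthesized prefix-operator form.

step 1: and_false (→) rewrites (1 & 0) into 0, now ((0 & 0) & (~ (~ (~ (c & 1)))))
step 2: not_not (→) rewrites (~ (~ (~ (c & 1)))) into (~ (c & 1)), now ((0 & 0) & (~ (c & 1)))
step 3: and_true (→) rewrites (c & 1) into c, reaching cost 12 (bound 12)

((0 & 0) & (~ c))   [cost 12]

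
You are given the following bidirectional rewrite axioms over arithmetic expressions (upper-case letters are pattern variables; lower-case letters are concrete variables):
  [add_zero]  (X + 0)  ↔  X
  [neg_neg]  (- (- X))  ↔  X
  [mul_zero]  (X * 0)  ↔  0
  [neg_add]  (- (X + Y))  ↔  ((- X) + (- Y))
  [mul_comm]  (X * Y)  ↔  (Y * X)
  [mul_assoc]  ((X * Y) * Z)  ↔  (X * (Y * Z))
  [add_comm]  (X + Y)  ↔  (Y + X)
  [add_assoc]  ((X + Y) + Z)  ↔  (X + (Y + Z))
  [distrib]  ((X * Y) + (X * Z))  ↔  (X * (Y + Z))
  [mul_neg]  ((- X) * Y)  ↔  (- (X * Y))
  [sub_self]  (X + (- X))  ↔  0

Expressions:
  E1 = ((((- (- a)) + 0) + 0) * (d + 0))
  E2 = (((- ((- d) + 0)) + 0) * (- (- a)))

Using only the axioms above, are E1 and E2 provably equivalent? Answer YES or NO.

(1) (- (- a))  =[neg_neg →]=  a    ⊢ (((a + 0) + 0) * (d + 0))
(2) (d + 0)  =[add_zero →]=  d    ⊢ (((a + 0) + 0) * d)
(3) (a + 0)  =[add_zero →]=  a    ⊢ ((a + 0) * d)
(4) (a + 0)  =[add_zero →]=  a    ⊢ (a * d)
(5) (a * d)  =[mul_comm →]=  (d * a)
(6) a  =[neg_neg ←]=  (- (- a))    ⊢ (d * (- (- a)))
(7) d  =[neg_neg ←]=  (- (- d))    ⊢ ((- (- d)) * (- (- a)))
(8) (- d)  =[add_zero ←]=  ((- d) + 0)    ⊢ ((- ((- d) + 0)) * (- (- a)))
(9) (- ((- d) + 0))  =[add_zero ←]=  ((- ((- d) + 0)) + 0)    ⊢ E2

YES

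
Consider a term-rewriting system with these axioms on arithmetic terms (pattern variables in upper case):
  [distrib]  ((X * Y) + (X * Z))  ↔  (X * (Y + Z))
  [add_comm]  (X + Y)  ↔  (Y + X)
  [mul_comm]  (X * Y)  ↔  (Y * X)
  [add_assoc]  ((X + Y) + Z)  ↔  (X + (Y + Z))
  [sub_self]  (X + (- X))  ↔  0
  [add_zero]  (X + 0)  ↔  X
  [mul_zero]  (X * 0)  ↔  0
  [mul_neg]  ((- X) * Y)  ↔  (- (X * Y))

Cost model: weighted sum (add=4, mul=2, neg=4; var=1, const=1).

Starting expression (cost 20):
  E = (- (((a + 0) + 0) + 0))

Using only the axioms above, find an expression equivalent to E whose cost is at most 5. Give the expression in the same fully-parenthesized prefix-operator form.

1. [add_zero →] ((a + 0) + 0)  →  (a + 0);  E = (- ((a + 0) + 0))
2. [add_zero →] ((a + 0) + 0)  →  (a + 0);  E = (- (a + 0))
3. [add_zero →] (a + 0)  →  a;  cost 5 ≤ 5, done

(- a)   [cost 5]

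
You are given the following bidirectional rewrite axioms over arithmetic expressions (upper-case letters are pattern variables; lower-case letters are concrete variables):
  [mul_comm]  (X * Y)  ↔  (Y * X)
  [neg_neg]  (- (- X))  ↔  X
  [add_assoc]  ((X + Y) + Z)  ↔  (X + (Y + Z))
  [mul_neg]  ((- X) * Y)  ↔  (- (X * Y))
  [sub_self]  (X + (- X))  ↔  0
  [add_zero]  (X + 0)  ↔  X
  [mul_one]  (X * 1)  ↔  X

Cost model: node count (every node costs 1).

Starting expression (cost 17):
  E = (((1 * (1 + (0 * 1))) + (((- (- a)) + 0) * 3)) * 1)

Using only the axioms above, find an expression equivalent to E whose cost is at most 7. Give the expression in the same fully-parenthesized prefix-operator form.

1. [neg_neg →] (- (- a))  →  a;  E = (((1 * (1 + (0 * 1))) + ((a + 0) * 3)) * 1)
2. [mul_one →] (((1 * (1 + (0 * 1))) + ((a + 0) * 3)) * 1)  →  ((1 * (1 + (0 * 1))) + ((a + 0) * 3))
3. [add_zero →] (a + 0)  →  a;  E = ((1 * (1 + (0 * 1))) + (a * 3))
4. [mul_one →] (0 * 1)  →  0;  E = ((1 * (1 + 0)) + (a * 3))
5. [mul_comm →] (a * 3)  →  (3 * a);  E = ((1 * (1 + 0)) + (3 * a))
6. [add_zero →] (1 + 0)  →  1;  cost 7 ≤ 7, done

((1 * 1) + (3 * a))   [cost 7]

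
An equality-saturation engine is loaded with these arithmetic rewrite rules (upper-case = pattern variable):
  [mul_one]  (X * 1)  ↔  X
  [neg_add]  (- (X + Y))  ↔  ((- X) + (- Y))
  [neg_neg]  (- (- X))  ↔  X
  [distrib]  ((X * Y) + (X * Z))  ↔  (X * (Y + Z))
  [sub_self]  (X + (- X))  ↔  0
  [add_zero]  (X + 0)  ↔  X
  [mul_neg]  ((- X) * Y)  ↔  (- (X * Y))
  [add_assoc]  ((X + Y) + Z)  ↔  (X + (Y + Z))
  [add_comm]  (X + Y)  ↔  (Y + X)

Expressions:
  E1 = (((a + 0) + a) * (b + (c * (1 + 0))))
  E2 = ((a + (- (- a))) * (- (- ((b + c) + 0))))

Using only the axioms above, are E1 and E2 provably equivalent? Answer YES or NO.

YES

step 1: add_zero (→) rewrites (1 + 0) into 1, now (((a + 0) + a) * (b + (c * 1)))
step 2: add_zero (→) rewrites (a + 0) into a, now ((a + a) * (b + (c * 1)))
step 3: mul_one (→) rewrites (c * 1) into c, now ((a + a) * (b + c))
step 4: neg_neg (←) rewrites a into (- (- a)), now ((a + (- (- a))) * (b + c))
step 5: add_zero (←) rewrites (b + c) into ((b + c) + 0), now ((a + (- (- a))) * ((b + c) + 0))
step 6: neg_neg (←) rewrites ((b + c) + 0) into (- (- ((b + c) + 0))), which is E2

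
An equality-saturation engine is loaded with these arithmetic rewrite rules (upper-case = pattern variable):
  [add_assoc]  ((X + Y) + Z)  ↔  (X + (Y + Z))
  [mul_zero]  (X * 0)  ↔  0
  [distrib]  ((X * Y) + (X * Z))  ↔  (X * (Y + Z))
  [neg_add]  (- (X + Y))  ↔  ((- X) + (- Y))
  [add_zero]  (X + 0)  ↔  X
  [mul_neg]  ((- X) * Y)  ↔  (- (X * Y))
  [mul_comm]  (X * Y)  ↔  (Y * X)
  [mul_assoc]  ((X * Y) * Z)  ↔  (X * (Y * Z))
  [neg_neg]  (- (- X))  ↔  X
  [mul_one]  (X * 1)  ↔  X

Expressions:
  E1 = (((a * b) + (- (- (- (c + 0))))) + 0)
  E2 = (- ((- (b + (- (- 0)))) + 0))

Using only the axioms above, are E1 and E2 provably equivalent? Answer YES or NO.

Every axiom is a valid identity, so a rewrite proof would force E1 and E2 to agree under every assignment.
At a=0, b=0, c=1: E1 = -1 but E2 = 0; they differ, so no derivation exists.

NO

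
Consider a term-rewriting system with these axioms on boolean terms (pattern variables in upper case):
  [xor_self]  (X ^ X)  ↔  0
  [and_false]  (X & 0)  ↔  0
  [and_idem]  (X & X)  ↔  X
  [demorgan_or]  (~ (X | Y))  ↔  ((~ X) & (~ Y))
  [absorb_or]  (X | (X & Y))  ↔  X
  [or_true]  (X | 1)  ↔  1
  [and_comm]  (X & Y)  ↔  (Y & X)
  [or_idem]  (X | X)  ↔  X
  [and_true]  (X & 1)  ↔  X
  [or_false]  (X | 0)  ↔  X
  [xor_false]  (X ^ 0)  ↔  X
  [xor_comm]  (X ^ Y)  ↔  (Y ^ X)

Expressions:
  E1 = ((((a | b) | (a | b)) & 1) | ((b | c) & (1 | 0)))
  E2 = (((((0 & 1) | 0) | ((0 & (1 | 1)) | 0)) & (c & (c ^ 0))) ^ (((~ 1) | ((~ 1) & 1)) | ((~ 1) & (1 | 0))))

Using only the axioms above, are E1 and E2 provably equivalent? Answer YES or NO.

All listed rules preserve value, hence provable equivalence implies equal values everywhere; look for a separating assignment.
a=0, b=0, c=1 gives E1 ↦ 1, E2 ↦ 0; values differ ⇒ not provably equivalent.

NO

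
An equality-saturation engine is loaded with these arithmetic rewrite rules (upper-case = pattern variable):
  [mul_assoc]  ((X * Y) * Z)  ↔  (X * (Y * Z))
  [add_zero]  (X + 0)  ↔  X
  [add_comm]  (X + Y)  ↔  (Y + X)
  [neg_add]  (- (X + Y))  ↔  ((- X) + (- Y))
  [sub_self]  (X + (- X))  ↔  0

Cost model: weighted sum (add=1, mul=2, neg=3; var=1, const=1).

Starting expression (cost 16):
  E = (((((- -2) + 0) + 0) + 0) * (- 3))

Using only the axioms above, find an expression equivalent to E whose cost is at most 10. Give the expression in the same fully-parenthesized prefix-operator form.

((- -2) * (- 3))   [cost 10]

(1) (((- -2) + 0) + 0)  =[add_zero →]=  ((- -2) + 0)    ⊢ ((((- -2) + 0) + 0) * (- 3))
(2) (((- -2) + 0) + 0)  =[add_zero →]=  ((- -2) + 0)    ⊢ (((- -2) + 0) * (- 3))
(3) ((- -2) + 0)  =[add_zero →]=  (- -2)    ⊢ cost 10, within 10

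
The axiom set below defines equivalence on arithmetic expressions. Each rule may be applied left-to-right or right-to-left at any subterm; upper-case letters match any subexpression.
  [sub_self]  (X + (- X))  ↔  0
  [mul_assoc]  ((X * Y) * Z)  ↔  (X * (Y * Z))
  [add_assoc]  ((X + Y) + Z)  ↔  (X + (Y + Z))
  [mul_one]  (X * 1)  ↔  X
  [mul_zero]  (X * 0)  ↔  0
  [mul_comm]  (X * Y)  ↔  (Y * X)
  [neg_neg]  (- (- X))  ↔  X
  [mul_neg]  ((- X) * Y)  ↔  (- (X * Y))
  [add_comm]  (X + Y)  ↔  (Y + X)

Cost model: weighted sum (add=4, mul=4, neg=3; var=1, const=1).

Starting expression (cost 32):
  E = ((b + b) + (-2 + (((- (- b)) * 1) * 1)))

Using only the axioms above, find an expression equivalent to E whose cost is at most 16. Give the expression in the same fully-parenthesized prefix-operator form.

((b + b) + (-2 + b))   [cost 16]

1. [mul_one →] ((- (- b)) * 1)  →  (- (- b));  E = ((b + b) + (-2 + ((- (- b)) * 1)))
2. [neg_neg →] (- (- b))  →  b;  E = ((b + b) + (-2 + (b * 1)))
3. [mul_one →] (b * 1)  →  b;  cost 16 ≤ 16, done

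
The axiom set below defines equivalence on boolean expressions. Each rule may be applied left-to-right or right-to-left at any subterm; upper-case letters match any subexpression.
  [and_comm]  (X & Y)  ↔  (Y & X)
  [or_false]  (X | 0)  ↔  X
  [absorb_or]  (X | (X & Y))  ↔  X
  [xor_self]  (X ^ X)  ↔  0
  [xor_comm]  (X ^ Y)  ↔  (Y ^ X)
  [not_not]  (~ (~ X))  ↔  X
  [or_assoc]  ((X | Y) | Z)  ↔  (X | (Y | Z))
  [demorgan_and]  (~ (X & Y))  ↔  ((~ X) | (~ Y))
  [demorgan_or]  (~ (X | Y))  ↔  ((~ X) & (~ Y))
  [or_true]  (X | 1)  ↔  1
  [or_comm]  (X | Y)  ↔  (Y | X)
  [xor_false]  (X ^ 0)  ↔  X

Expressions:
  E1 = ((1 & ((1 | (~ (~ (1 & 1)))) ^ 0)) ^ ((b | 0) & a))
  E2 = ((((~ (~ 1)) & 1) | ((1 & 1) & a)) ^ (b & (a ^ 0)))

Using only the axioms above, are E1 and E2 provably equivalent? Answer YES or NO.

1. [not_not →] (~ (~ (1 & 1)))  →  (1 & 1);  E1 = ((1 & ((1 | (1 & 1)) ^ 0)) ^ ((b | 0) & a))
2. [xor_comm →] ((1 & ((1 | (1 & 1)) ^ 0)) ^ ((b | 0) & a))  →  (((b | 0) & a) ^ (1 & ((1 | (1 & 1)) ^ 0)))
3. [absorb_or →] (1 | (1 & 1))  →  1;  E1 = (((b | 0) & a) ^ (1 & (1 ^ 0)))
4. [xor_false →] (1 ^ 0)  →  1;  E1 = (((b | 0) & a) ^ (1 & 1))
5. [or_false →] (b | 0)  →  b;  E1 = ((b & a) ^ (1 & 1))
6. [xor_comm →] ((b & a) ^ (1 & 1))  →  ((1 & 1) ^ (b & a))
7. [xor_false ←] a  →  (a ^ 0);  E1 = ((1 & 1) ^ (b & (a ^ 0)))
8. [absorb_or ←] (1 & 1)  →  ((1 & 1) | ((1 & 1) & a));  E1 = (((1 & 1) | ((1 & 1) & a)) ^ (b & (a ^ 0)))
9. [not_not ←] 1  →  (~ (~ 1));  this is E2

YES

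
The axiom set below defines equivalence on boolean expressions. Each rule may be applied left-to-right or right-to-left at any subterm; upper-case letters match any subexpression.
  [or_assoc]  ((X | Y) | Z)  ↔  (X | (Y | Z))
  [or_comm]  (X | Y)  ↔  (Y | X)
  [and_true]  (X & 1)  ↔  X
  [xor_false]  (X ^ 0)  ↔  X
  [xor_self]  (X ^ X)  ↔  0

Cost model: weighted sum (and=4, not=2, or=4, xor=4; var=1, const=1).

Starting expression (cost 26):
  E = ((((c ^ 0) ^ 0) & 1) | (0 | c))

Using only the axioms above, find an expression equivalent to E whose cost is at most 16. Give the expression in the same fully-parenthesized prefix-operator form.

((c & 1) | (c | 0))   [cost 16]

step 1: xor_false (→) rewrites (c ^ 0) into c, now (((c ^ 0) & 1) | (0 | c))
step 2: or_comm (→) rewrites (0 | c) into (c | 0), now (((c ^ 0) & 1) | (c | 0))
step 3: xor_false (→) rewrites (c ^ 0) into c, reaching cost 16 (bound 16)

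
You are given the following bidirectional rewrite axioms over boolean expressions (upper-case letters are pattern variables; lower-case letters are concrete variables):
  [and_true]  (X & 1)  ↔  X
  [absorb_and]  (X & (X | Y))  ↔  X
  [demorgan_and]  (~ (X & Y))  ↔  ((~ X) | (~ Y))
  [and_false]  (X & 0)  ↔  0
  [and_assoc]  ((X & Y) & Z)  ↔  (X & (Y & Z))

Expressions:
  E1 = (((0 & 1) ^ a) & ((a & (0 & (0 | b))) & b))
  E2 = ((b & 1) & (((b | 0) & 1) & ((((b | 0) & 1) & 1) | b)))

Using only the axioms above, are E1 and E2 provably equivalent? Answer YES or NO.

Every axiom is a valid identity, so a rewrite proof would force E1 and E2 to agree under every assignment.
At a=0, b=1: E1 = 0 but E2 = 1; they differ, so no derivation exists.

NO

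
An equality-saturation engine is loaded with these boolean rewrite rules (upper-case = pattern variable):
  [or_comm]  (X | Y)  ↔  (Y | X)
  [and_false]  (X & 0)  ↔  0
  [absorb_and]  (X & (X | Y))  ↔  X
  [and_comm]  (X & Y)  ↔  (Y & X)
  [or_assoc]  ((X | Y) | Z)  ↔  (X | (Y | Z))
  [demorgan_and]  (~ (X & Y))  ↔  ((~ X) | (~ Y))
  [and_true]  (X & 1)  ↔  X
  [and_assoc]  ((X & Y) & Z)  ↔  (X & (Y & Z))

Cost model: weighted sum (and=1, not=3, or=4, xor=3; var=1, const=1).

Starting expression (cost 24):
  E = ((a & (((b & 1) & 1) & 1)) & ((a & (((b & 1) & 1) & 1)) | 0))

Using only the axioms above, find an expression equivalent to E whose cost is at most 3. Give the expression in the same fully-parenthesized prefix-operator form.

(a & b)   [cost 3]

1. [absorb_and →] ((a & (((b & 1) & 1) & 1)) & ((a & (((b & 1) & 1) & 1)) | 0))  →  (a & (((b & 1) & 1) & 1))
2. [and_true →] (b & 1)  →  b;  E = (a & ((b & 1) & 1))
3. [and_true →] ((b & 1) & 1)  →  (b & 1);  E = (a & (b & 1))
4. [and_true →] (b & 1)  →  b;  cost 3 ≤ 3, done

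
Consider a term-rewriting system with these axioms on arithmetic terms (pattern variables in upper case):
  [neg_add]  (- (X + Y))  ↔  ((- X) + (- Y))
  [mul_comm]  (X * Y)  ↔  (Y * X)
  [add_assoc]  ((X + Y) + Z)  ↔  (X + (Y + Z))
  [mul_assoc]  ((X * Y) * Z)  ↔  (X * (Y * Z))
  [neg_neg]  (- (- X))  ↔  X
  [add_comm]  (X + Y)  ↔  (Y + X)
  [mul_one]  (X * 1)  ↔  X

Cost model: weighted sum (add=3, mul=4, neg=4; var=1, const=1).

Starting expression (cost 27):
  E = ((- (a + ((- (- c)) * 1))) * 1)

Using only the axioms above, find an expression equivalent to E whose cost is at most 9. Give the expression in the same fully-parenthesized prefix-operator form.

(- (a + c))   [cost 9]

step 1: mul_one (→) rewrites ((- (a + ((- (- c)) * 1))) * 1) into (- (a + ((- (- c)) * 1)))
step 2: neg_neg (→) rewrites (- (- c)) into c, now (- (a + (c * 1)))
step 3: mul_one (→) rewrites (c * 1) into c, reaching cost 9 (bound 9)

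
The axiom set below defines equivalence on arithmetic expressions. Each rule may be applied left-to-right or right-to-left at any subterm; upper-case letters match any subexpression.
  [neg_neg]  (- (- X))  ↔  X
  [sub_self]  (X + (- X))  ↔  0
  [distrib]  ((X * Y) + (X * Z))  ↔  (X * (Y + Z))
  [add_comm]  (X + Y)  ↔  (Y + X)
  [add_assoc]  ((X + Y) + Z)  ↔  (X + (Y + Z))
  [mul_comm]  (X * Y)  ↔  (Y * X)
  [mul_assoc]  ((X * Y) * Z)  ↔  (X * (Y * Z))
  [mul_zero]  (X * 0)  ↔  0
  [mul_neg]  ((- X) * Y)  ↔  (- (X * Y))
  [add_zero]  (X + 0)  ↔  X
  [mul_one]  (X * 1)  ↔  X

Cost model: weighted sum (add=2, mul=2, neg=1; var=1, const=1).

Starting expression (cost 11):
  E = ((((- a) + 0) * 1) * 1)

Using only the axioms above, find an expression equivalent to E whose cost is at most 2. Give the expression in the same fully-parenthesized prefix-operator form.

(- a)   [cost 2]

step 1: add_zero (→) rewrites ((- a) + 0) into (- a), now (((- a) * 1) * 1)
step 2: mul_one (→) rewrites ((- a) * 1) into (- a), now ((- a) * 1)
step 3: mul_one (→) rewrites ((- a) * 1) into (- a), reaching cost 2 (bound 2)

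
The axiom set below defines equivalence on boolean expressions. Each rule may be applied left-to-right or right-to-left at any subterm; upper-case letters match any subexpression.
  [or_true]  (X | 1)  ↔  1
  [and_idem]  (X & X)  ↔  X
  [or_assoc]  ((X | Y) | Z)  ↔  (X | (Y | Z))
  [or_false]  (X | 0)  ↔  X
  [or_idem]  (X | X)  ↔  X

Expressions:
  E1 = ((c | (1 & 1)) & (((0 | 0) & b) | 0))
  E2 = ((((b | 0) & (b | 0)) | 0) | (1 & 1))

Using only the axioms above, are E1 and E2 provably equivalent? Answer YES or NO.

NO

The axioms are sound identities: if E1 ↔* E2 then E1 and E2 evaluate identically under any assignment.
Under b=0, c=0: E1 evaluates to 0, E2 to 1. Distinct ⇒ no rewrite sequence connects them.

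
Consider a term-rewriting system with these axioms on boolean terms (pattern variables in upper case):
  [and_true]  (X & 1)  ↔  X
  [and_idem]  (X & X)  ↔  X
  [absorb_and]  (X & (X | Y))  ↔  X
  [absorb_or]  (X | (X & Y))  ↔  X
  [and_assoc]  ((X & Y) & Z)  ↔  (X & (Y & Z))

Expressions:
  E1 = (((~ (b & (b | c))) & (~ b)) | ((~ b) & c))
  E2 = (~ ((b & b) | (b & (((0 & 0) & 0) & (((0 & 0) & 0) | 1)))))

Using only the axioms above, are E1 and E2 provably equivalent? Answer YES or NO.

step 1: absorb_and (→) rewrites (b & (b | c)) into b, now (((~ b) & (~ b)) | ((~ b) & c))
step 2: and_idem (→) rewrites ((~ b) & (~ b)) into (~ b), now ((~ b) | ((~ b) & c))
step 3: absorb_or (→) rewrites ((~ b) | ((~ b) & c)) into (~ b)
step 4: absorb_or (←) rewrites b into (b | (b & 0)), now (~ (b | (b & 0)))
step 5: and_idem (←) rewrites b into (b & b), now (~ ((b & b) | (b & 0)))
step 6: and_idem (←) rewrites 0 into (0 & 0), now (~ ((b & b) | (b & (0 & 0))))
step 7: and_idem (←) rewrites 0 into (0 & 0), now (~ ((b & b) | (b & ((0 & 0) & 0))))
step 8: absorb_and (←) rewrites ((0 & 0) & 0) into (((0 & 0) & 0) & (((0 & 0) & 0) | 1)), which is E2

YES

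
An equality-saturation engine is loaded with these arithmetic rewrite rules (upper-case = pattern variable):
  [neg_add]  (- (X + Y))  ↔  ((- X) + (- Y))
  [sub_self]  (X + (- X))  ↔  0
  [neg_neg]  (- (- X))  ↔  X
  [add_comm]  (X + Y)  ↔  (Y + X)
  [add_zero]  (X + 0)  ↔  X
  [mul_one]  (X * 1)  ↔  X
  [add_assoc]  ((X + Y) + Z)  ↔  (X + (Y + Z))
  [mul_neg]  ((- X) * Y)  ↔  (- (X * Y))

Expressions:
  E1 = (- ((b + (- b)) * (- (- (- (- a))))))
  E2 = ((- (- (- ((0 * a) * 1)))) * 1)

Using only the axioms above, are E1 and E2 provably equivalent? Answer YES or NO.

YES

(1) (- (- (- a)))  =[neg_neg →]=  (- a)    ⊢ (- ((b + (- b)) * (- (- a))))
(2) (b + (- b))  =[sub_self →]=  0    ⊢ (- (0 * (- (- a))))
(3) (- (- a))  =[neg_neg →]=  a    ⊢ (- (0 * a))
(4) (0 * a)  =[mul_one ←]=  ((0 * a) * 1)    ⊢ (- ((0 * a) * 1))
(5) (- ((0 * a) * 1))  =[mul_one ←]=  ((- ((0 * a) * 1)) * 1)
(6) ((0 * a) * 1)  =[neg_neg ←]=  (- (- ((0 * a) * 1)))    ⊢ E2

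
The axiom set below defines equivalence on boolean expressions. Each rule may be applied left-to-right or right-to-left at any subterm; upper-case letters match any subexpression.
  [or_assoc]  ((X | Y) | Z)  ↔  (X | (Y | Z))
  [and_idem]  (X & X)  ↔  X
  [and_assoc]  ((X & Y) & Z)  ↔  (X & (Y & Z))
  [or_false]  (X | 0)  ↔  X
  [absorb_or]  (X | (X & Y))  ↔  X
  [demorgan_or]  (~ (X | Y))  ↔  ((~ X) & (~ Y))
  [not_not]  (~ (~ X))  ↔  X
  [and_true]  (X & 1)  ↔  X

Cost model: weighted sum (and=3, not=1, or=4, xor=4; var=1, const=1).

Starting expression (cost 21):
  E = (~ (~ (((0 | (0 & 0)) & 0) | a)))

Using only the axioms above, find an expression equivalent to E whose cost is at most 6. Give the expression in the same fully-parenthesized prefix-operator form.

(0 | a)   [cost 6]

1. [absorb_or →] (0 | (0 & 0))  →  0;  E = (~ (~ ((0 & 0) | a)))
2. [and_idem →] (0 & 0)  →  0;  E = (~ (~ (0 | a)))
3. [not_not →] (~ (~ (0 | a)))  →  (0 | a);  cost 6 ≤ 6, done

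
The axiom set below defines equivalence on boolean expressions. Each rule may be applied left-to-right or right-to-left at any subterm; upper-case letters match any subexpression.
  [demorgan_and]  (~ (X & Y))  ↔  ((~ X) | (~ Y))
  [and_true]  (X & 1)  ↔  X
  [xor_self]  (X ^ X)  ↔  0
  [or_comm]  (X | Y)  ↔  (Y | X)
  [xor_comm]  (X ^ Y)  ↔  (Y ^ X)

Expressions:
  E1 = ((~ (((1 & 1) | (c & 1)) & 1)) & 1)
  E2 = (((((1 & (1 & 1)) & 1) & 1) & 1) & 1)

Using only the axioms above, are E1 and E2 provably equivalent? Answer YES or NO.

NO

Every axiom is a valid identity, so a rewrite proof would force E1 and E2 to agree under every assignment.
At c=0: E1 = 0 but E2 = 1; they differ, so no derivation exists.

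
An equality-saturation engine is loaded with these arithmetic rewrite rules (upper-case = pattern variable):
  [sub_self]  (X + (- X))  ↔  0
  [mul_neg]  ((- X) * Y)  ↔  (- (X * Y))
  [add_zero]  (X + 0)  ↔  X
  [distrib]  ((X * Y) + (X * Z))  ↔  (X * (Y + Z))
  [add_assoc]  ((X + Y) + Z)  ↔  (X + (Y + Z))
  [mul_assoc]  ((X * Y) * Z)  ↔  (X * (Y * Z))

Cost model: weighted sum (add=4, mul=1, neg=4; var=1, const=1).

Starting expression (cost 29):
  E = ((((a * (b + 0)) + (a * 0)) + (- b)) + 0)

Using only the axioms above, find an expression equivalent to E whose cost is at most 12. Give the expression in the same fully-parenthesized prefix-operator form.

1. [add_zero →] ((((a * (b + 0)) + (a * 0)) + (- b)) + 0)  →  (((a * (b + 0)) + (a * 0)) + (- b))
2. [distrib →] ((a * (b + 0)) + (a * 0))  →  (a * ((b + 0) + 0));  E = ((a * ((b + 0) + 0)) + (- b))
3. [add_zero →] ((b + 0) + 0)  →  (b + 0);  E = ((a * (b + 0)) + (- b))
4. [add_zero →] (b + 0)  →  b;  cost 12 ≤ 12, done

((a * b) + (- b))   [cost 12]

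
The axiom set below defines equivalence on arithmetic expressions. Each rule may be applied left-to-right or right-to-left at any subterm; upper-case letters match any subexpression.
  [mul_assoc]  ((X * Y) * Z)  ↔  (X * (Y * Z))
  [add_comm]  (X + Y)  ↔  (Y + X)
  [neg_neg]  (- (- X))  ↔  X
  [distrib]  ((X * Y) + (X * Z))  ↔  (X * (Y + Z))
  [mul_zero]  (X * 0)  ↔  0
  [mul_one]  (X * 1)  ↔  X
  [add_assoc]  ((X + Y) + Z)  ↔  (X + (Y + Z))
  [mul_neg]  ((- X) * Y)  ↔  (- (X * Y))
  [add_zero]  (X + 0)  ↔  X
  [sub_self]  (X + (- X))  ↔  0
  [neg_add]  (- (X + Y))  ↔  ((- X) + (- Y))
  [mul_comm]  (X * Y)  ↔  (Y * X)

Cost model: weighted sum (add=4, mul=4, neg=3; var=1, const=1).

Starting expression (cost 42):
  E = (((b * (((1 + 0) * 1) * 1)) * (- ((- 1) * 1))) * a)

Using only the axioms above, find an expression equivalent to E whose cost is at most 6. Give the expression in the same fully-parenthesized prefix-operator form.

(b * a)   [cost 6]

1. [mul_one →] (((1 + 0) * 1) * 1)  →  ((1 + 0) * 1);  E = (((b * ((1 + 0) * 1)) * (- ((- 1) * 1))) * a)
2. [mul_one →] ((- 1) * 1)  →  (- 1);  E = (((b * ((1 + 0) * 1)) * (- (- 1))) * a)
3. [add_zero →] (1 + 0)  →  1;  E = (((b * (1 * 1)) * (- (- 1))) * a)
4. [mul_one →] (1 * 1)  →  1;  E = (((b * 1) * (- (- 1))) * a)
5. [mul_one →] (b * 1)  →  b;  E = ((b * (- (- 1))) * a)
6. [neg_neg →] (- (- 1))  →  1;  E = ((b * 1) * a)
7. [mul_one →] (b * 1)  →  b;  cost 6 ≤ 6, done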